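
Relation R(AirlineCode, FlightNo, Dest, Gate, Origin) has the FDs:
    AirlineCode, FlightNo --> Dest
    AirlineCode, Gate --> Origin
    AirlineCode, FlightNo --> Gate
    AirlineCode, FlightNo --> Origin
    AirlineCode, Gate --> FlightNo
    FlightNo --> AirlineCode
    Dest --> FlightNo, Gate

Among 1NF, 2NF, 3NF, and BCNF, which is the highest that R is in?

BCNF

Candidate keys: {AirlineCode, Gate}, {Dest}, {FlightNo}. Prime attributes: {AirlineCode, Dest, FlightNo, Gate}.
Each dependency's left side is a superkey — BCNF holds.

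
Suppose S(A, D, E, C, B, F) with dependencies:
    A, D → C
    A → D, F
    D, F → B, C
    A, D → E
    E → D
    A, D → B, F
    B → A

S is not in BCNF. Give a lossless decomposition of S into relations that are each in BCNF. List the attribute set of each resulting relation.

{A, B, C, E, F}; {D, E}

Candidate keys of the original relation: {A}, {B}, {D, F}, {E, F}.
In {A, B, C, D, E, F}, {E} is not a superkey ({E}⁺ restricted to this set is {D, E}), so split on E → D into {D, E} and {A, B, C, E, F}.
{D, E} has no BCNF violation.
{A, B, C, E, F} has no BCNF violation.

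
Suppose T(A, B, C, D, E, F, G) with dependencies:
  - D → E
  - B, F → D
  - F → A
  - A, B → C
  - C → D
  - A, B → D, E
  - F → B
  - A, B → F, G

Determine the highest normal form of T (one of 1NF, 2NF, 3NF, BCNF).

2NF

Candidate keys: {A, B}, {F}. Prime attributes: {A, B, F}.
For D → E we have {D}⁺ = {D, E}; {D} is not a superkey, so BCNF fails.
D → E has non-prime {E} on the right and a non-superkey on the left, so 3NF fails.
No proper subset of a key has a non-prime attribute in its closure, so there is no partial dependency; 2NF holds.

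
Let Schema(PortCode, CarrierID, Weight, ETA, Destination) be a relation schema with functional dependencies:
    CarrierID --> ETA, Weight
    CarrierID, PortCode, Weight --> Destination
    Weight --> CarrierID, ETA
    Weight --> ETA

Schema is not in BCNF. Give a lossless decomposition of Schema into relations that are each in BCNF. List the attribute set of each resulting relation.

Candidate keys of the original relation: {CarrierID, PortCode}, {PortCode, Weight}.
{CarrierID, Destination, ETA, PortCode, Weight}: {CarrierID} determines {CarrierID, ETA, Weight} here but is not a superkey — split on CarrierID --> ETA, Weight, giving {CarrierID, ETA, Weight} and {CarrierID, Destination, PortCode}.
{CarrierID, ETA, Weight} is in BCNF.
{CarrierID, Destination, PortCode} is in BCNF.

{CarrierID, Destination, PortCode}; {CarrierID, ETA, Weight}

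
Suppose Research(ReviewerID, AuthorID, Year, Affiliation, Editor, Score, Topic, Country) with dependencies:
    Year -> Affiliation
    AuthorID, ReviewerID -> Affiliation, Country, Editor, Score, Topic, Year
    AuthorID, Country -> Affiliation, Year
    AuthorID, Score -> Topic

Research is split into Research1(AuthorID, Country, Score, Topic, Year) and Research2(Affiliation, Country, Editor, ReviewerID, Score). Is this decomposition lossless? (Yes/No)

Research1 ∩ Research2 = {Country, Score}; its closure under F is {Country, Score}.
Research1 ⊄ {Country, Score} and Research2 ⊄ {Country, Score}, so the split is lossy.

No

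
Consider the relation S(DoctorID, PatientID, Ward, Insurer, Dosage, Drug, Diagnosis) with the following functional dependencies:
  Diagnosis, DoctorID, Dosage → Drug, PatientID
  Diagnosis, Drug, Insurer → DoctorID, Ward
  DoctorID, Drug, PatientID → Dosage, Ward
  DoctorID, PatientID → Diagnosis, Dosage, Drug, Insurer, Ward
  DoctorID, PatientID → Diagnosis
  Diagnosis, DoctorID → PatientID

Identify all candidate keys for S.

{Diagnosis, DoctorID}, {Diagnosis, Drug, Insurer}, {DoctorID, PatientID}

{Diagnosis, DoctorID} is a candidate key since {Diagnosis, DoctorID}⁺ = {Diagnosis, DoctorID, Dosage, Drug, Insurer, PatientID, Ward} covers every attribute.
{DoctorID, PatientID} is a candidate key since {DoctorID, PatientID}⁺ = {Diagnosis, DoctorID, Dosage, Drug, Insurer, PatientID, Ward} covers every attribute.
{Diagnosis, Drug, Insurer} is a candidate key since {Diagnosis, Drug, Insurer}⁺ = {Diagnosis, DoctorID, Dosage, Drug, Insurer, PatientID, Ward} covers every attribute.
These are minimal and exhaustive — every other superkey contains one of them.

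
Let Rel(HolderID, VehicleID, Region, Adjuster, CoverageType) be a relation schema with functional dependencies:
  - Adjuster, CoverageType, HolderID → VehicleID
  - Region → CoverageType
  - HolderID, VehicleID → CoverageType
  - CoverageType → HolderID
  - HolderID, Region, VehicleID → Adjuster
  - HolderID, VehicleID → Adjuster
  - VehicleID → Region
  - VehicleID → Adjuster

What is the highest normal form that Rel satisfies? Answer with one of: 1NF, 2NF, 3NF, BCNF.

Candidate keys: {Adjuster, CoverageType}, {Adjuster, Region}, {VehicleID}. Prime attributes: {Adjuster, CoverageType, Region, VehicleID}.
Region → CoverageType breaks BCNF: {Region}⁺ = {CoverageType, HolderID, Region}, so {Region} is not a superkey.
CoverageType → HolderID has non-prime {HolderID} on the right and a non-superkey on the left, so 3NF fails.
Since {CoverageType} ⊂ {Adjuster, CoverageType} and {CoverageType}⁺ ⊇ {HolderID} with {HolderID} non-prime, there is a partial dependency; 2NF fails.

1NF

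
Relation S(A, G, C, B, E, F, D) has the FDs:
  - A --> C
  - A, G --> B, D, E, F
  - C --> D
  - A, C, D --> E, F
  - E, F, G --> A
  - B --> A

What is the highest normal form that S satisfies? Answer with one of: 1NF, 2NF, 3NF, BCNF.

Candidate keys: {A, G}, {B, G}, {E, F, G}. Prime attributes: {A, B, E, F, G}.
For A --> C we have {A}⁺ = {A, C, D, E, F}; {A} is not a superkey, so BCNF fails.
Because {C} is non-prime and the left side of A --> C is not a superkey, the relation is not in 3NF.
The proper key subset {A} of {A, G} determines non-prime {C, D}, so the relation is not even in 2NF.

1NF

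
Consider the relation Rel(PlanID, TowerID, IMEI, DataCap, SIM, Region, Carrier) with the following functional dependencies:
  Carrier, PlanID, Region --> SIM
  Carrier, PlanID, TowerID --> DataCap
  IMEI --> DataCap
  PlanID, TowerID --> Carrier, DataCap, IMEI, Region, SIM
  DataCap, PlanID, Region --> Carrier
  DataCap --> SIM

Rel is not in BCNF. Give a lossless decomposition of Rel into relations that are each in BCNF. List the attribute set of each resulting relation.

Candidate key of the original relation: {PlanID, TowerID}.
Within {Carrier, DataCap, IMEI, PlanID, Region, SIM, TowerID}: {Carrier, PlanID, Region}⁺ ∩ {Carrier, DataCap, IMEI, PlanID, Region, SIM, TowerID} = {Carrier, PlanID, Region, SIM}, not the whole set, so Carrier, PlanID, Region --> SIM violates BCNF; decompose into {Carrier, PlanID, Region, SIM} and {Carrier, DataCap, IMEI, PlanID, Region, TowerID}.
{Carrier, PlanID, Region, SIM} has no BCNF violation.
Within {Carrier, DataCap, IMEI, PlanID, Region, TowerID}: {IMEI}⁺ ∩ {Carrier, DataCap, IMEI, PlanID, Region, TowerID} = {DataCap, IMEI}, not the whole set, so IMEI --> DataCap violates BCNF; decompose into {DataCap, IMEI} and {Carrier, IMEI, PlanID, Region, TowerID}.
{DataCap, IMEI} has no BCNF violation.
Within {Carrier, IMEI, PlanID, Region, TowerID}: {IMEI, PlanID, Region}⁺ ∩ {Carrier, IMEI, PlanID, Region, TowerID} = {Carrier, IMEI, PlanID, Region}, not the whole set, so IMEI, PlanID, Region --> Carrier violates BCNF; decompose into {Carrier, IMEI, PlanID, Region} and {IMEI, PlanID, Region, TowerID}.
{Carrier, IMEI, PlanID, Region} has no BCNF violation.
{IMEI, PlanID, Region, TowerID} has no BCNF violation.

{Carrier, IMEI, PlanID, Region}; {Carrier, PlanID, Region, SIM}; {DataCap, IMEI}; {IMEI, PlanID, Region, TowerID}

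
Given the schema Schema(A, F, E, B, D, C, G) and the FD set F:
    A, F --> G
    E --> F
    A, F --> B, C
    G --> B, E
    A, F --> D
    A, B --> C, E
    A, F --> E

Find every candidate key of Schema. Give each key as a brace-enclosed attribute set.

{A, B}, {A, E}, {A, F}, {A, G}

Attributes never on any right-hand side: {A} — every candidate key must contain it.
{A, B}⁺ = {A, B, C, D, E, F, G} — all of the relation — so {A, B} is a candidate key.
{A, E}⁺ = {A, B, C, D, E, F, G} — all of the relation — so {A, E} is a candidate key.
{A, F}⁺ = {A, B, C, D, E, F, G} — all of the relation — so {A, F} is a candidate key.
{A, G}⁺ = {A, B, C, D, E, F, G} — all of the relation — so {A, G} is a candidate key.
No proper subset of any of these is a key, and no other minimal superkey exists.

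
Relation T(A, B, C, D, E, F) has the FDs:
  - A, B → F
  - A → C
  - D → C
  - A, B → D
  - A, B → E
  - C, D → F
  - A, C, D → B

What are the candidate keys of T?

Attributes never on any right-hand side: {A} — every candidate key must contain it.
{A, B}⁺ = {A, B, C, D, E, F}, which is every attribute, so {A, B} is a candidate key.
{A, D}⁺ = {A, B, C, D, E, F}, which is every attribute, so {A, D} is a candidate key.
These are minimal and exhaustive — every other superkey contains one of them.

{A, B}, {A, D}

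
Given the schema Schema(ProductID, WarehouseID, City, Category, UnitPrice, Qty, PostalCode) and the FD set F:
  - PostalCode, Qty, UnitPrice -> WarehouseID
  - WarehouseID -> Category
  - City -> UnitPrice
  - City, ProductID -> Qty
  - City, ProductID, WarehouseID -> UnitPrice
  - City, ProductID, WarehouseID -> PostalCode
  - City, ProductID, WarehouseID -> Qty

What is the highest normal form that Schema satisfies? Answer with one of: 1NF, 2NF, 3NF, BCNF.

Candidate keys: {City, PostalCode, ProductID}, {City, ProductID, WarehouseID}. Prime attributes: {City, PostalCode, ProductID, WarehouseID}.
For PostalCode, Qty, UnitPrice -> WarehouseID we have {PostalCode, Qty, UnitPrice}⁺ = {Category, PostalCode, Qty, UnitPrice, WarehouseID}; {PostalCode, Qty, UnitPrice} is not a superkey, so BCNF fails.
WarehouseID -> Category has non-prime {Category} on the right and a non-superkey on the left, so 3NF fails.
The proper key subset {City} of {City, PostalCode, ProductID} determines non-prime {UnitPrice}, so the relation is not even in 2NF.

1NF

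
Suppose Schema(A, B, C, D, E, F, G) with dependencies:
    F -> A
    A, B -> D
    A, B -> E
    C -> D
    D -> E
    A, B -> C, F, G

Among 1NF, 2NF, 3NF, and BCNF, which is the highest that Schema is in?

2NF

Candidate keys: {A, B}, {B, F}. Prime attributes: {A, B, F}.
F -> A: {F}⁺ = {A, F}, which is not all of the attributes, so the left side is not a superkey — BCNF is violated.
Because {D} is non-prime and the left side of C -> D is not a superkey, the relation is not in 3NF.
Checking every proper subset of each key, none determines a non-prime attribute — 2NF is satisfied.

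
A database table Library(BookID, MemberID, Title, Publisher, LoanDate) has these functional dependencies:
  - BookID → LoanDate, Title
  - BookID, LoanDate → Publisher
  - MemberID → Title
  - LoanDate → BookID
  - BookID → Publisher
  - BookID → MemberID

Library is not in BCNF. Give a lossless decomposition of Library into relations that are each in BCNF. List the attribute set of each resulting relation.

{BookID, LoanDate, MemberID, Publisher}; {MemberID, Title}

Candidate keys of the original relation: {BookID}, {LoanDate}.
Within {BookID, LoanDate, MemberID, Publisher, Title}: {MemberID}⁺ ∩ {BookID, LoanDate, MemberID, Publisher, Title} = {MemberID, Title}, not the whole set, so MemberID → Title violates BCNF; decompose into {MemberID, Title} and {BookID, LoanDate, MemberID, Publisher}.
{MemberID, Title}: every determinant is a superkey — BCNF.
{BookID, LoanDate, MemberID, Publisher}: every determinant is a superkey — BCNF.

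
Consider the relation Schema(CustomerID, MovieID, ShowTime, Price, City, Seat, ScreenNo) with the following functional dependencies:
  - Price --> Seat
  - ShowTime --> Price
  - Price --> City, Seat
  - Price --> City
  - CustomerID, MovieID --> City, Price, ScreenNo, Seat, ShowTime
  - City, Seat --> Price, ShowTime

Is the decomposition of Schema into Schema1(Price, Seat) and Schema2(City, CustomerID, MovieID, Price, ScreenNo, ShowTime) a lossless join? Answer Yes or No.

The shared attributes are {Price} and {Price}⁺ = {City, Price, Seat, ShowTime}.
Schema1 is contained in that closure, so Schema1 ∩ Schema2 --> Schema1 holds and the join is lossless.

Yes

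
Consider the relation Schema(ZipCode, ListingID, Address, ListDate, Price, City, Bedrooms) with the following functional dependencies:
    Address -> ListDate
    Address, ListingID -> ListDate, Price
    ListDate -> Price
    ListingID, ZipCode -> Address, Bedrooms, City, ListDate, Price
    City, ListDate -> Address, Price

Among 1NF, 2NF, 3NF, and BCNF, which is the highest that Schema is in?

2NF

Candidate key: {ListingID, ZipCode}. Prime attributes: {ListingID, ZipCode}.
For Address -> ListDate we have {Address}⁺ = {Address, ListDate, Price}; {Address} is not a superkey, so BCNF fails.
Because {ListDate} is non-prime and the left side of Address -> ListDate is not a superkey, the relation is not in 3NF.
Checking every proper subset of each key, none determines a non-prime attribute — 2NF is satisfied.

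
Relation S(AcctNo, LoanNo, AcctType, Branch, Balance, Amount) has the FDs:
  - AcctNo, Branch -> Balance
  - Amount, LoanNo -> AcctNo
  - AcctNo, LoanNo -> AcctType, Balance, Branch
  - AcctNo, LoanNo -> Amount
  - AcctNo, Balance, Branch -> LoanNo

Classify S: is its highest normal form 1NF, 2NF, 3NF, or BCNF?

Candidate keys: {AcctNo, Branch}, {AcctNo, LoanNo}, {Amount, LoanNo}. Prime attributes: {AcctNo, Amount, Branch, LoanNo}.
The left-hand side of every FD is a superkey, so BCNF is satisfied.

BCNF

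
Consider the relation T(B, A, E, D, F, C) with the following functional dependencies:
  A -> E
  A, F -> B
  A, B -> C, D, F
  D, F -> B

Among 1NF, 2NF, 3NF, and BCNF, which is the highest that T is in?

1NF

Candidate keys: {A, B}, {A, F}. Prime attributes: {A, B, F}.
A -> E breaks BCNF: {A}⁺ = {A, E}, so {A} is not a superkey.
A -> E has non-prime {E} on the right and a non-superkey on the left, so 3NF fails.
The proper key subset {A} of {A, B} determines non-prime {E}, so the relation is not even in 2NF.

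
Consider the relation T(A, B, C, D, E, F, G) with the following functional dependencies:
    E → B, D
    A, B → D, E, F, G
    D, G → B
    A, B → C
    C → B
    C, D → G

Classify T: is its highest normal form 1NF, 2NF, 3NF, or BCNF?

3NF

Candidate keys: {A, B}, {A, C}, {A, D, G}, {A, E}. Prime attributes: {A, B, C, D, E, G}.
E → B, D breaks BCNF: {E}⁺ = {B, D, E}, so {E} is not a superkey.
But every attribute on its right side ({B, D}) is prime, and the same holds for every other non-superkey FD, so 3NF still holds.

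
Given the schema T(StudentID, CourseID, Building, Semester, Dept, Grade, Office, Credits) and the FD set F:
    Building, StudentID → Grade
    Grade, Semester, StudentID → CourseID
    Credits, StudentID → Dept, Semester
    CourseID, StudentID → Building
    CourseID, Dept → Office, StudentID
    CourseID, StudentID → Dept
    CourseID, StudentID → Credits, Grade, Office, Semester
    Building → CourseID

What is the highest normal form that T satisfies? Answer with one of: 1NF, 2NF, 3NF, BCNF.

3NF

Candidate keys: {Building, Dept}, {Building, StudentID}, {CourseID, Dept}, {CourseID, StudentID}, {Credits, Grade, StudentID}, {Grade, Semester, StudentID}. Prime attributes: {Building, CourseID, Credits, Dept, Grade, Semester, StudentID}.
Credits, StudentID → Dept, Semester: {Credits, StudentID}⁺ = {Credits, Dept, Semester, StudentID}, which is not all of the attributes, so the left side is not a superkey — BCNF is violated.
But every attribute on its right side ({Dept, Semester}) is prime, and the same holds for every other non-superkey FD, so 3NF still holds.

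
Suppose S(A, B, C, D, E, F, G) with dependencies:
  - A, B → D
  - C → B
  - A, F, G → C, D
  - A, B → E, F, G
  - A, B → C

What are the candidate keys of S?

{A, B}, {A, C}, {A, F, G}

No FD produces {A}, so it must be in every candidate key.
{A, B}⁺ = {A, B, C, D, E, F, G} — all of the relation — so {A, B} is a candidate key.
{A, C}⁺ = {A, B, C, D, E, F, G} — all of the relation — so {A, C} is a candidate key.
{A, F, G}⁺ = {A, B, C, D, E, F, G} — all of the relation — so {A, F, G} is a candidate key.
No proper subset of any of these is a key, and no other minimal superkey exists.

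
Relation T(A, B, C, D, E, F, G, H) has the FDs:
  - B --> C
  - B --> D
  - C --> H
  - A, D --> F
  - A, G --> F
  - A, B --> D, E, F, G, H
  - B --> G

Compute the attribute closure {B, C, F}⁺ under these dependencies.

Start with {B, C, F}.
B --> D applies; add {D} → now {B, C, D, F}.
C --> H applies; add {H} → now {B, C, D, F, H}.
B --> G applies; add {G} → now {B, C, D, F, G, H}.
No further FD applies.

{B, C, D, F, G, H}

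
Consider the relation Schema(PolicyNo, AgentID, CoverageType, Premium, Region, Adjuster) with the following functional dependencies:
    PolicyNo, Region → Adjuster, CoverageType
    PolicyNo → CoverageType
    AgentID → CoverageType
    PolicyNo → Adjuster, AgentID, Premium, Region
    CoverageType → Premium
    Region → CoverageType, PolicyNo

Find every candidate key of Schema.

{PolicyNo}, {Region}

{PolicyNo}⁺ = {Adjuster, AgentID, CoverageType, PolicyNo, Premium, Region} — all of the relation — so {PolicyNo} is a candidate key.
{Region}⁺ = {Adjuster, AgentID, CoverageType, PolicyNo, Premium, Region} — all of the relation — so {Region} is a candidate key.
Any other superkey properly contains one of these, so there are no further candidate keys.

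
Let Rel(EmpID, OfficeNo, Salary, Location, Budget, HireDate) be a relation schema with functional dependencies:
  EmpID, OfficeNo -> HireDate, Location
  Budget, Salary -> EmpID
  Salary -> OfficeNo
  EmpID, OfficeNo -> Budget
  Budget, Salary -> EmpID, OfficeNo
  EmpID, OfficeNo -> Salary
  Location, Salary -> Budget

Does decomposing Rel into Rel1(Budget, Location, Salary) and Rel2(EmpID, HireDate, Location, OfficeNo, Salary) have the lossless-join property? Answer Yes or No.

The shared attributes are {Location, Salary} and {Location, Salary}⁺ = {Budget, EmpID, HireDate, Location, OfficeNo, Salary}.
Rel1 is contained in that closure, so Rel1 ∩ Rel2 -> Rel1 holds and the join is lossless.

Yes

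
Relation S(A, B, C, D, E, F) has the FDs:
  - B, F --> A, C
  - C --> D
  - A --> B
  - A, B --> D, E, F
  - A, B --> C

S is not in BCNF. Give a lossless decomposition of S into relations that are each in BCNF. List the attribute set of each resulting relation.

{A, B, C, E, F}; {C, D}

Candidate keys of the original relation: {A}, {B, F}.
In {A, B, C, D, E, F}, {C} is not a superkey ({C}⁺ restricted to this set is {C, D}), so split on C --> D into {C, D} and {A, B, C, E, F}.
{C, D}: every determinant is a superkey — BCNF.
{A, B, C, E, F}: every determinant is a superkey — BCNF.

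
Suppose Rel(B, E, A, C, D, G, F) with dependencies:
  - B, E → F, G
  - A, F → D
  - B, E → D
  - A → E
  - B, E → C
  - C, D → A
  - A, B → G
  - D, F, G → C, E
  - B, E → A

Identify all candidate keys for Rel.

Attributes never on any right-hand side: {B} — every candidate key must contain it.
{A, B}⁺ = {A, B, C, D, E, F, G} — all of the relation — so {A, B} is a candidate key.
{B, E}⁺ = {A, B, C, D, E, F, G} — all of the relation — so {B, E} is a candidate key.
{B, C, D}⁺ = {A, B, C, D, E, F, G} — all of the relation — so {B, C, D} is a candidate key.
{B, D, F, G}⁺ = {A, B, C, D, E, F, G} — all of the relation — so {B, D, F, G} is a candidate key.
These are minimal and exhaustive — every other superkey contains one of them.

{A, B}, {B, C, D}, {B, D, F, G}, {B, E}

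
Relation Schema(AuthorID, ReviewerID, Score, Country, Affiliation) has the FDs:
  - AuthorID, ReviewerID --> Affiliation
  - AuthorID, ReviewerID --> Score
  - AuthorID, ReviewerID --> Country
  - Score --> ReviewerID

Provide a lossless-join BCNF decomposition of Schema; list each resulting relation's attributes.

Candidate keys of the original relation: {AuthorID, ReviewerID}, {AuthorID, Score}.
In {Affiliation, AuthorID, Country, ReviewerID, Score}, {Score} is not a superkey ({Score}⁺ restricted to this set is {ReviewerID, Score}), so split on Score --> ReviewerID into {ReviewerID, Score} and {Affiliation, AuthorID, Country, Score}.
{ReviewerID, Score}: every determinant is a superkey — BCNF.
{Affiliation, AuthorID, Country, Score}: every determinant is a superkey — BCNF.

{Affiliation, AuthorID, Country, Score}; {ReviewerID, Score}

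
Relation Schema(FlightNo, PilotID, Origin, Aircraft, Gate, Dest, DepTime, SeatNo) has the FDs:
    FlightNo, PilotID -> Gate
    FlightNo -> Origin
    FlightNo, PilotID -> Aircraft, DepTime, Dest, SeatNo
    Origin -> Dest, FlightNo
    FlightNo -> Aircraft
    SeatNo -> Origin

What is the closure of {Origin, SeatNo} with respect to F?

Start with {Origin, SeatNo}.
Origin -> Dest, FlightNo applies; add {Dest, FlightNo} → now {Dest, FlightNo, Origin, SeatNo}.
FlightNo -> Aircraft applies; add {Aircraft} → now {Aircraft, Dest, FlightNo, Origin, SeatNo}.
No further FD applies.

{Aircraft, Dest, FlightNo, Origin, SeatNo}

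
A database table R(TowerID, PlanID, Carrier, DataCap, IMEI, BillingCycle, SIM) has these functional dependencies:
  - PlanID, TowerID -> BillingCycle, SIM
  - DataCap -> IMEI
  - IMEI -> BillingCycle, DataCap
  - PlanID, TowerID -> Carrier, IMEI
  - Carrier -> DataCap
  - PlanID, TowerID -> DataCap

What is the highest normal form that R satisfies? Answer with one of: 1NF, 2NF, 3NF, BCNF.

Candidate key: {PlanID, TowerID}. Prime attributes: {PlanID, TowerID}.
For DataCap -> IMEI we have {DataCap}⁺ = {BillingCycle, DataCap, IMEI}; {DataCap} is not a superkey, so BCNF fails.
DataCap -> IMEI determines the non-prime attribute {IMEI} from a non-superkey — 3NF is violated.
No proper subset of a key has a non-prime attribute in its closure, so there is no partial dependency; 2NF holds.

2NF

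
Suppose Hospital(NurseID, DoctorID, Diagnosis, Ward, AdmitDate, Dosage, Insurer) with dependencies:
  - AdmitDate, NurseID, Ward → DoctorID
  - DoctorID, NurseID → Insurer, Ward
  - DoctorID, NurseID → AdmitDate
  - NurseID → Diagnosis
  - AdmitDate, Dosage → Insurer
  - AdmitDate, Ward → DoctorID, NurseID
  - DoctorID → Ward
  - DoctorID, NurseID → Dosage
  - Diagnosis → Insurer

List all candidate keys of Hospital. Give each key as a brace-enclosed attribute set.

{AdmitDate, DoctorID}, {AdmitDate, Ward}, {DoctorID, NurseID}

{AdmitDate, DoctorID}⁺ = {AdmitDate, Diagnosis, DoctorID, Dosage, Insurer, NurseID, Ward} — all of the relation — so {AdmitDate, DoctorID} is a candidate key.
{AdmitDate, Ward}⁺ = {AdmitDate, Diagnosis, DoctorID, Dosage, Insurer, NurseID, Ward} — all of the relation — so {AdmitDate, Ward} is a candidate key.
{DoctorID, NurseID}⁺ = {AdmitDate, Diagnosis, DoctorID, Dosage, Insurer, NurseID, Ward} — all of the relation — so {DoctorID, NurseID} is a candidate key.
No proper subset of any of these is a key, and no other minimal superkey exists.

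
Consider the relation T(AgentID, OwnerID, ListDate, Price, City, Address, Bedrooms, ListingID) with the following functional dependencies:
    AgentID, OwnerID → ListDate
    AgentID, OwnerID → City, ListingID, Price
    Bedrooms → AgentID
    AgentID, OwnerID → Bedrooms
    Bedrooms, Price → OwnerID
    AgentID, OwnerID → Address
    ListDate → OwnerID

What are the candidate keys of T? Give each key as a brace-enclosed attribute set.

Closure of {AgentID, ListDate} is {Address, AgentID, Bedrooms, City, ListDate, ListingID, OwnerID, Price}, the whole schema; {AgentID, ListDate} is a candidate key.
Closure of {AgentID, OwnerID} is {Address, AgentID, Bedrooms, City, ListDate, ListingID, OwnerID, Price}, the whole schema; {AgentID, OwnerID} is a candidate key.
Closure of {Bedrooms, ListDate} is {Address, AgentID, Bedrooms, City, ListDate, ListingID, OwnerID, Price}, the whole schema; {Bedrooms, ListDate} is a candidate key.
Closure of {Bedrooms, OwnerID} is {Address, AgentID, Bedrooms, City, ListDate, ListingID, OwnerID, Price}, the whole schema; {Bedrooms, OwnerID} is a candidate key.
Closure of {Bedrooms, Price} is {Address, AgentID, Bedrooms, City, ListDate, ListingID, OwnerID, Price}, the whole schema; {Bedrooms, Price} is a candidate key.
These are minimal and exhaustive — every other superkey contains one of them.

{AgentID, ListDate}, {AgentID, OwnerID}, {Bedrooms, ListDate}, {Bedrooms, OwnerID}, {Bedrooms, Price}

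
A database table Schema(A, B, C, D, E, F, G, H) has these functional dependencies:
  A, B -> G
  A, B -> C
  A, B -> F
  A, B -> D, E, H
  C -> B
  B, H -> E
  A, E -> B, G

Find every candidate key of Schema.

No FD produces {A}, so it must be in every candidate key.
{A, B}⁺ = {A, B, C, D, E, F, G, H}, which is every attribute, so {A, B} is a candidate key.
{A, C}⁺ = {A, B, C, D, E, F, G, H}, which is every attribute, so {A, C} is a candidate key.
{A, E}⁺ = {A, B, C, D, E, F, G, H}, which is every attribute, so {A, E} is a candidate key.
Any other superkey properly contains one of these, so there are no further candidate keys.

{A, B}, {A, C}, {A, E}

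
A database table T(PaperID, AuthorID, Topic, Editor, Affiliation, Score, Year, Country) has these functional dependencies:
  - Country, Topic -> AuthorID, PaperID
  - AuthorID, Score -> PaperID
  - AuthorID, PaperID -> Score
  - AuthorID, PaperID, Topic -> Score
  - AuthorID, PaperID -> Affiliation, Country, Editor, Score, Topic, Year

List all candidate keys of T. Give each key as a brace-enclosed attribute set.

{AuthorID, PaperID}⁺ = {Affiliation, AuthorID, Country, Editor, PaperID, Score, Topic, Year}, which is every attribute, so {AuthorID, PaperID} is a candidate key.
{AuthorID, Score}⁺ = {Affiliation, AuthorID, Country, Editor, PaperID, Score, Topic, Year}, which is every attribute, so {AuthorID, Score} is a candidate key.
{Country, Topic}⁺ = {Affiliation, AuthorID, Country, Editor, PaperID, Score, Topic, Year}, which is every attribute, so {Country, Topic} is a candidate key.
No proper subset of any of these is a key, and no other minimal superkey exists.

{AuthorID, PaperID}, {AuthorID, Score}, {Country, Topic}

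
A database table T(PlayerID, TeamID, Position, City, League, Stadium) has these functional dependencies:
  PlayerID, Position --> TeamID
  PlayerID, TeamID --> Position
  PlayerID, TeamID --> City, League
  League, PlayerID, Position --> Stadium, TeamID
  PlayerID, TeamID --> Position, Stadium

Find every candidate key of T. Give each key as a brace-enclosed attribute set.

{PlayerID} never appears on the right of any FD, so every key must include it.
{PlayerID, Position}⁺ = {City, League, PlayerID, Position, Stadium, TeamID}, which is every attribute, so {PlayerID, Position} is a candidate key.
{PlayerID, TeamID}⁺ = {City, League, PlayerID, Position, Stadium, TeamID}, which is every attribute, so {PlayerID, TeamID} is a candidate key.
These are minimal and exhaustive — every other superkey contains one of them.

{PlayerID, Position}, {PlayerID, TeamID}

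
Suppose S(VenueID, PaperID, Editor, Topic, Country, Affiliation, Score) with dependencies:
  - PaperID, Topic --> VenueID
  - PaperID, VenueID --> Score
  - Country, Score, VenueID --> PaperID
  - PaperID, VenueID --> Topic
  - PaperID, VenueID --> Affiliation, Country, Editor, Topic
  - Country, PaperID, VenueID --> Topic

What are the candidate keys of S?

Closure of {PaperID, Topic} is {Affiliation, Country, Editor, PaperID, Score, Topic, VenueID}, the whole schema; {PaperID, Topic} is a candidate key.
Closure of {PaperID, VenueID} is {Affiliation, Country, Editor, PaperID, Score, Topic, VenueID}, the whole schema; {PaperID, VenueID} is a candidate key.
Closure of {Country, Score, VenueID} is {Affiliation, Country, Editor, PaperID, Score, Topic, VenueID}, the whole schema; {Country, Score, VenueID} is a candidate key.
Any other superkey properly contains one of these, so there are no further candidate keys.

{Country, Score, VenueID}, {PaperID, Topic}, {PaperID, VenueID}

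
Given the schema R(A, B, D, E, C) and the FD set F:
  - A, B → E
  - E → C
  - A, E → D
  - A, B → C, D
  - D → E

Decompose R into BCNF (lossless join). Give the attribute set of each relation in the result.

Candidate key of the original relation: {A, B}.
Within {A, B, C, D, E}: {E}⁺ ∩ {A, B, C, D, E} = {C, E}, not the whole set, so E → C violates BCNF; decompose into {C, E} and {A, B, D, E}.
{C, E} has no BCNF violation.
Within {A, B, D, E}: {A, E}⁺ ∩ {A, B, D, E} = {A, D, E}, not the whole set, so A, E → D violates BCNF; decompose into {A, D, E} and {A, B, E}.
Within {A, D, E}: {D}⁺ ∩ {A, D, E} = {D, E}, not the whole set, so D → E violates BCNF; decompose into {D, E} and {A, D}.
{D, E} has no BCNF violation.
{A, D} has no BCNF violation.
{A, B, E} has no BCNF violation.

{A, B, E}; {A, D}; {C, E}; {D, E}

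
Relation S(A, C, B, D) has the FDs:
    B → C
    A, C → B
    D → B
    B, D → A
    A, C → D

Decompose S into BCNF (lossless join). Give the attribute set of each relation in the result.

Candidate keys of the original relation: {A, B}, {A, C}, {D}.
Within {A, B, C, D}: {B}⁺ ∩ {A, B, C, D} = {B, C}, not the whole set, so B → C violates BCNF; decompose into {B, C} and {A, B, D}.
{B, C} is in BCNF.
{A, B, D} is in BCNF.

{A, B, D}; {B, C}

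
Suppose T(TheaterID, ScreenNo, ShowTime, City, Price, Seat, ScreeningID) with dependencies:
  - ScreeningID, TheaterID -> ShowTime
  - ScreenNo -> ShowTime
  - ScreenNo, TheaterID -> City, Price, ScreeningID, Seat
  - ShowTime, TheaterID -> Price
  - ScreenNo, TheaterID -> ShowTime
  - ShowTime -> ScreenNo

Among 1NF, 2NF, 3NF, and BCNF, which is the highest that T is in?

3NF

Candidate keys: {ScreenNo, TheaterID}, {ScreeningID, TheaterID}, {ShowTime, TheaterID}. Prime attributes: {ScreenNo, ScreeningID, ShowTime, TheaterID}.
ScreenNo -> ShowTime: {ScreenNo}⁺ = {ScreenNo, ShowTime}, which is not all of the attributes, so the left side is not a superkey — BCNF is violated.
But every attribute on its right side ({ShowTime}) is prime, and the same holds for every other non-superkey FD, so 3NF still holds.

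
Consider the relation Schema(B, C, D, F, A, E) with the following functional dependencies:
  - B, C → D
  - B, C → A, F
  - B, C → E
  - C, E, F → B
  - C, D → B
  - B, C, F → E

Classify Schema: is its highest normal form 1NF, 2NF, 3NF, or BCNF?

Candidate keys: {B, C}, {C, D}, {C, E, F}. Prime attributes: {B, C, D, E, F}.
Each dependency's left side is a superkey — BCNF holds.

BCNF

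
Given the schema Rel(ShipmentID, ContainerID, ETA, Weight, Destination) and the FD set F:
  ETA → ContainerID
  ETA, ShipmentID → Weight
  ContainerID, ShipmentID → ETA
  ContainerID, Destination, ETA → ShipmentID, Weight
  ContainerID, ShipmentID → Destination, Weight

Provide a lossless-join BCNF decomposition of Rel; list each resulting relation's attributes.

Candidate keys of the original relation: {ContainerID, ShipmentID}, {Destination, ETA}, {ETA, ShipmentID}.
In {ContainerID, Destination, ETA, ShipmentID, Weight}, {ETA} is not a superkey ({ETA}⁺ restricted to this set is {ContainerID, ETA}), so split on ETA → ContainerID into {ContainerID, ETA} and {Destination, ETA, ShipmentID, Weight}.
{ContainerID, ETA}: every determinant is a superkey — BCNF.
{Destination, ETA, ShipmentID, Weight}: every determinant is a superkey — BCNF.

{ContainerID, ETA}; {Destination, ETA, ShipmentID, Weight}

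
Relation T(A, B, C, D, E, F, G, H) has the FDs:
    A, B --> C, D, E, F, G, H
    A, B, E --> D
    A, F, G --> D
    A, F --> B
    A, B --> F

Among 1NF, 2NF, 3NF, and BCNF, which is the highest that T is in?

BCNF

Candidate keys: {A, B}, {A, F}. Prime attributes: {A, B, F}.
The left-hand side of every FD is a superkey, so BCNF is satisfied.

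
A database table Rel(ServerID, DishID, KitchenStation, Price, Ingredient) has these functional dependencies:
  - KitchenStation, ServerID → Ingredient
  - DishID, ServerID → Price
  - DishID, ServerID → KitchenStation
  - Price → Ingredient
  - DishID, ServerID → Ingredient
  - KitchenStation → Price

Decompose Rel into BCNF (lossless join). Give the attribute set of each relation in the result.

Candidate key of the original relation: {DishID, ServerID}.
{DishID, Ingredient, KitchenStation, Price, ServerID}: {KitchenStation, ServerID} determines {Ingredient, KitchenStation, Price, ServerID} here but is not a superkey — split on KitchenStation, ServerID → Ingredient, Price, giving {Ingredient, KitchenStation, Price, ServerID} and {DishID, KitchenStation, ServerID}.
{Ingredient, KitchenStation, Price, ServerID}: {Price} determines {Ingredient, Price} here but is not a superkey — split on Price → Ingredient, giving {Ingredient, Price} and {KitchenStation, Price, ServerID}.
{Ingredient, Price} is in BCNF.
{KitchenStation, Price, ServerID}: {KitchenStation} determines {KitchenStation, Price} here but is not a superkey — split on KitchenStation → Price, giving {KitchenStation, Price} and {KitchenStation, ServerID}.
{KitchenStation, Price} is in BCNF.
{KitchenStation, ServerID} is in BCNF.
{DishID, KitchenStation, ServerID} is in BCNF.

{DishID, KitchenStation, ServerID}; {Ingredient, Price}; {KitchenStation, Price}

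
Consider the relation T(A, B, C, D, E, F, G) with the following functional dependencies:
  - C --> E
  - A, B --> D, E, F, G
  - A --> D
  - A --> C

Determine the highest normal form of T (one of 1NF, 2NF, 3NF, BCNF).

Candidate key: {A, B}. Prime attributes: {A, B}.
C --> E: {C}⁺ = {C, E}, which is not all of the attributes, so the left side is not a superkey — BCNF is violated.
C --> E determines the non-prime attribute {E} from a non-superkey — 3NF is violated.
Since {A} ⊂ {A, B} and {A}⁺ ⊇ {C, D, E} with {C, D, E} non-prime, there is a partial dependency; 2NF fails.

1NF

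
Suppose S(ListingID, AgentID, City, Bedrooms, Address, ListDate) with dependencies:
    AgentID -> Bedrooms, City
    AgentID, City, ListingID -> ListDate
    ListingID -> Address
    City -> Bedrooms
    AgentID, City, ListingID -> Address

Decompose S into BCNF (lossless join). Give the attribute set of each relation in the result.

Candidate key of the original relation: {AgentID, ListingID}.
{Address, AgentID, Bedrooms, City, ListDate, ListingID}: {AgentID} determines {AgentID, Bedrooms, City} here but is not a superkey — split on AgentID -> Bedrooms, City, giving {AgentID, Bedrooms, City} and {Address, AgentID, ListDate, ListingID}.
{AgentID, Bedrooms, City}: {City} determines {Bedrooms, City} here but is not a superkey — split on City -> Bedrooms, giving {Bedrooms, City} and {AgentID, City}.
{Bedrooms, City}: every determinant is a superkey — BCNF.
{AgentID, City}: every determinant is a superkey — BCNF.
{Address, AgentID, ListDate, ListingID}: {ListingID} determines {Address, ListingID} here but is not a superkey — split on ListingID -> Address, giving {Address, ListingID} and {AgentID, ListDate, ListingID}.
{Address, ListingID}: every determinant is a superkey — BCNF.
{AgentID, ListDate, ListingID}: every determinant is a superkey — BCNF.

{Address, ListingID}; {AgentID, City}; {AgentID, ListDate, ListingID}; {Bedrooms, City}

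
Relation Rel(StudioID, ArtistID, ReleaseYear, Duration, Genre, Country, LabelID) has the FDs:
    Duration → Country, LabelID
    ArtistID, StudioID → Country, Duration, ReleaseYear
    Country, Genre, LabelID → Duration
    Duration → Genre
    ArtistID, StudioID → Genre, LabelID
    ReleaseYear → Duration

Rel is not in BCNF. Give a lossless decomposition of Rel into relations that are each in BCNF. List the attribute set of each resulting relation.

Candidate key of the original relation: {ArtistID, StudioID}.
{ArtistID, Country, Duration, Genre, LabelID, ReleaseYear, StudioID}: {Duration} determines {Country, Duration, Genre, LabelID} here but is not a superkey — split on Duration → Country, Genre, LabelID, giving {Country, Duration, Genre, LabelID} and {ArtistID, Duration, ReleaseYear, StudioID}.
{Country, Duration, Genre, LabelID}: every determinant is a superkey — BCNF.
{ArtistID, Duration, ReleaseYear, StudioID}: {ReleaseYear} determines {Duration, ReleaseYear} here but is not a superkey — split on ReleaseYear → Duration, giving {Duration, ReleaseYear} and {ArtistID, ReleaseYear, StudioID}.
{Duration, ReleaseYear}: every determinant is a superkey — BCNF.
{ArtistID, ReleaseYear, StudioID}: every determinant is a superkey — BCNF.

{ArtistID, ReleaseYear, StudioID}; {Country, Duration, Genre, LabelID}; {Duration, ReleaseYear}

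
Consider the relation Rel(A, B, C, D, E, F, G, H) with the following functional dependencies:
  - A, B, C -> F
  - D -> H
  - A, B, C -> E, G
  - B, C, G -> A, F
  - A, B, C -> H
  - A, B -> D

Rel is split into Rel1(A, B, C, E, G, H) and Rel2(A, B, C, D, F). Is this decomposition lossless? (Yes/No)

The shared attributes are {A, B, C} and {A, B, C}⁺ = {A, B, C, D, E, F, G, H}.
This includes all of Rel1, so the common attributes are a superkey of Rel1 — the join is lossless.

Yes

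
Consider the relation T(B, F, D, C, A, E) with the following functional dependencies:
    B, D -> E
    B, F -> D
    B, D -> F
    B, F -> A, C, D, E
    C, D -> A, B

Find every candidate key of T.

{B, D}, {B, F}, {C, D}

Closure of {B, D} is {A, B, C, D, E, F}, the whole schema; {B, D} is a candidate key.
Closure of {B, F} is {A, B, C, D, E, F}, the whole schema; {B, F} is a candidate key.
Closure of {C, D} is {A, B, C, D, E, F}, the whole schema; {C, D} is a candidate key.
These are minimal and exhaustive — every other superkey contains one of them.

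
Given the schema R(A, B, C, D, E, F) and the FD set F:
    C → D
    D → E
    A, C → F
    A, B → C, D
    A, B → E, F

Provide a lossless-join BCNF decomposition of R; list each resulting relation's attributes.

{A, B, C}; {A, C, F}; {C, D}; {D, E}

Candidate key of the original relation: {A, B}.
{A, B, C, D, E, F}: {C} determines {C, D, E} here but is not a superkey — split on C → D, E, giving {C, D, E} and {A, B, C, F}.
{C, D, E}: {D} determines {D, E} here but is not a superkey — split on D → E, giving {D, E} and {C, D}.
{D, E} is in BCNF.
{C, D} is in BCNF.
{A, B, C, F}: {A, C} determines {A, C, F} here but is not a superkey — split on A, C → F, giving {A, C, F} and {A, B, C}.
{A, C, F} is in BCNF.
{A, B, C} is in BCNF.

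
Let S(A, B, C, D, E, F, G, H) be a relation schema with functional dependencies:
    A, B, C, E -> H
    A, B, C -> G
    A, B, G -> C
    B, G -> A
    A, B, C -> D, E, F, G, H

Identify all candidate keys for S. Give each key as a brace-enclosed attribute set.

{A, B, C}, {B, G}

No FD produces {B}, so it must be in every candidate key.
Closure of {B, G} is {A, B, C, D, E, F, G, H}, the whole schema; {B, G} is a candidate key.
Closure of {A, B, C} is {A, B, C, D, E, F, G, H}, the whole schema; {A, B, C} is a candidate key.
No proper subset of any of these is a key, and no other minimal superkey exists.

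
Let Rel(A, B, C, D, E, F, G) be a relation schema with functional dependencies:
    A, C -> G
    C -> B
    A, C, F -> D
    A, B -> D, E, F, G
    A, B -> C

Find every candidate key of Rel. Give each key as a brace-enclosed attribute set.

No FD produces {A}, so it must be in every candidate key.
{A, B}⁺ = {A, B, C, D, E, F, G}, which is every attribute, so {A, B} is a candidate key.
{A, C}⁺ = {A, B, C, D, E, F, G}, which is every attribute, so {A, C} is a candidate key.
Any other superkey properly contains one of these, so there are no further candidate keys.

{A, B}, {A, C}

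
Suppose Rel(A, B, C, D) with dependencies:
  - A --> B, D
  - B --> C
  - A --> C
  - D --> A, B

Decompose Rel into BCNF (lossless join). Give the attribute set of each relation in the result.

{A, B, D}; {B, C}

Candidate keys of the original relation: {A}, {D}.
In {A, B, C, D}, {B} is not a superkey ({B}⁺ restricted to this set is {B, C}), so split on B --> C into {B, C} and {A, B, D}.
{B, C} has no BCNF violation.
{A, B, D} has no BCNF violation.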